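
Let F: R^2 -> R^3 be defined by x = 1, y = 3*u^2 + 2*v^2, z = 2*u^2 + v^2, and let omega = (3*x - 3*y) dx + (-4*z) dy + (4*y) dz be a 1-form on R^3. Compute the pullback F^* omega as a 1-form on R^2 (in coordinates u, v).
F^* omega = (8*u*v^2) du + (-8*u^2*v) dv

Using F^*(f dg) = (f ∘ F) d(g ∘ F), substitute each coordinate x_i by F_i(u, v) in f_i, and replace dx_i by d F_i = (∂F_i/∂u) du + (∂F_i/∂v) dv.
  For the x component: f_1(F) = -9*u^2 - 6*v^2 + 3; d F_1 = (0) du + (0) dv
  For the y component: f_2(F) = -8*u^2 - 4*v^2; d F_2 = (6*u) du + (4*v) dv
  For the z component: f_3(F) = 12*u^2 + 8*v^2; d F_3 = (4*u) du + (2*v) dv
Combining and collecting du, dv coefficients:
  coeff of du: 8*u*v^2
  coeff of dv: -8*u^2*v
F^* omega = (8*u*v^2) du + (-8*u^2*v) dv.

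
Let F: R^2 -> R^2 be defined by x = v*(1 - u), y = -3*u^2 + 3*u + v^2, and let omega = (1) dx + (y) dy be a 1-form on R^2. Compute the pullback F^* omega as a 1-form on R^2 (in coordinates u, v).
F^* omega = (18*u^3 - 27*u^2 - 6*u*v^2 + 9*u + 3*v^2 - v) du + (-6*u^2*v + 6*u*v - u + 2*v^3 + 1) dv

Using F^*(f dg) = (f ∘ F) d(g ∘ F), substitute each coordinate x_i by F_i(u, v) in f_i, and replace dx_i by d F_i = (∂F_i/∂u) du + (∂F_i/∂v) dv.
  For the x component: f_1(F) = 1; d F_1 = (-v) du + (1 - u) dv
  For the y component: f_2(F) = -3*u^2 + 3*u + v^2; d F_2 = (3 - 6*u) du + (2*v) dv
Combining and collecting du, dv coefficients:
  coeff of du: 18*u^3 - 27*u^2 - 6*u*v^2 + 9*u + 3*v^2 - v
  coeff of dv: -6*u^2*v + 6*u*v - u + 2*v^3 + 1
F^* omega = (18*u^3 - 27*u^2 - 6*u*v^2 + 9*u + 3*v^2 - v) du + (-6*u^2*v + 6*u*v - u + 2*v^3 + 1) dv.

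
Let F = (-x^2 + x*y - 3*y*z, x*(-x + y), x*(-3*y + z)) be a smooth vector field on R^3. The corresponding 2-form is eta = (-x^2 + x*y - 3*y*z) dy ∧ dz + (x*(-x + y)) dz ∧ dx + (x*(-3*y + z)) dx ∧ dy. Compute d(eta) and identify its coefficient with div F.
d(eta) = (y) dx ∧ dy ∧ dz; div F = y

For a 2-form in R^3 of the form above, applying d gives a 3-form with coefficient ∂P/∂x + ∂Q/∂y + ∂R/∂z:
  ∂P/∂x = -2*x + y
  ∂Q/∂y = x
  ∂R/∂z = x
Sum = y, which is exactly div F.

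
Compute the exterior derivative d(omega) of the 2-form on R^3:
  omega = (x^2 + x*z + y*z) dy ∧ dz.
d(omega) = (2*x + z) dx ∧ dy ∧ dz

For a 2-form omega = sum_{i<j} g_{ij} dx_i ∧ dx_j, the exterior derivative is
  d(omega) = sum_{i<j} d(g_{ij}) ∧ dx_i ∧ dx_j = sum_{i<j, k} (∂g_{ij}/∂x_k) dx_k ∧ dx_i ∧ dx_j.
Expand each term, using dx_k ∧ dx_i ∧ dx_j = sgn(permutation) dx_{(a)} ∧ dx_{(b)} ∧ dx_{(c)} with (a < b < c) sorted:
  d(x^2 + x*z + y*z) includes (∂/∂x)(x^2 + x*z + y*z) dx = (2*x + z) dx, which multiplied by dy ∧ dz gives (2*x + z) dx ∧ dy ∧ dz
Collecting like 3-forms: d(omega) = (2*x + z) dx ∧ dy ∧ dz.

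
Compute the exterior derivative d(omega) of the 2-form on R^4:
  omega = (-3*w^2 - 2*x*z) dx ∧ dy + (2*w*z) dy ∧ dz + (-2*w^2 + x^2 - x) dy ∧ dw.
d(omega) = (-2*x) dx ∧ dy ∧ dz + (-6*w + 2*x - 1) dx ∧ dy ∧ dw + (2*z) dy ∧ dz ∧ dw

For a 2-form omega = sum_{i<j} g_{ij} dx_i ∧ dx_j, the exterior derivative is
  d(omega) = sum_{i<j} d(g_{ij}) ∧ dx_i ∧ dx_j = sum_{i<j, k} (∂g_{ij}/∂x_k) dx_k ∧ dx_i ∧ dx_j.
Expand each term, using dx_k ∧ dx_i ∧ dx_j = sgn(permutation) dx_{(a)} ∧ dx_{(b)} ∧ dx_{(c)} with (a < b < c) sorted:
  d(-3*w^2 - 2*x*z) includes (∂/∂z)(-3*w^2 - 2*x*z) dz = (-2*x) dz, which multiplied by dx ∧ dy gives (-2*x) dx ∧ dy ∧ dz
  d(-3*w^2 - 2*x*z) includes (∂/∂w)(-3*w^2 - 2*x*z) dw = (-6*w) dw, which multiplied by dx ∧ dy gives (-6*w) dx ∧ dy ∧ dw
  d(2*w*z) includes (∂/∂w)(2*w*z) dw = (2*z) dw, which multiplied by dy ∧ dz gives (2*z) dy ∧ dz ∧ dw
  d(-2*w^2 + x^2 - x) includes (∂/∂x)(-2*w^2 + x^2 - x) dx = (2*x - 1) dx, which multiplied by dy ∧ dw gives (2*x - 1) dx ∧ dy ∧ dw
Collecting like 3-forms: d(omega) = (-2*x) dx ∧ dy ∧ dz + (-6*w + 2*x - 1) dx ∧ dy ∧ dw + (2*z) dy ∧ dz ∧ dw.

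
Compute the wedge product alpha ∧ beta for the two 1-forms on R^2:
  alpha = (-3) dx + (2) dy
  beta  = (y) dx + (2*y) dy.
alpha ∧ beta = (-8*y) dx ∧ dy

Distribute the wedge, using dx_i ∧ dx_j = -dx_j ∧ dx_i and dx_i ∧ dx_i = 0. For each pair (i, j) with i < j, the coefficient of dx_i ∧ dx_j in alpha ∧ beta is (alpha_i * beta_j - alpha_j * beta_i). Collecting: alpha ∧ beta = (-8*y) dx ∧ dy.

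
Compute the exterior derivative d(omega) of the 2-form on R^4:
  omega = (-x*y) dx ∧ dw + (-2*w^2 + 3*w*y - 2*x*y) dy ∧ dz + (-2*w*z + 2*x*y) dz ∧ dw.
d(omega) = (x) dx ∧ dy ∧ dw + (-2*y) dx ∧ dy ∧ dz + (-4*w + 2*x + 3*y) dy ∧ dz ∧ dw + (2*y) dx ∧ dz ∧ dw

For a 2-form omega = sum_{i<j} g_{ij} dx_i ∧ dx_j, the exterior derivative is
  d(omega) = sum_{i<j} d(g_{ij}) ∧ dx_i ∧ dx_j = sum_{i<j, k} (∂g_{ij}/∂x_k) dx_k ∧ dx_i ∧ dx_j.
Expand each term, using dx_k ∧ dx_i ∧ dx_j = sgn(permutation) dx_{(a)} ∧ dx_{(b)} ∧ dx_{(c)} with (a < b < c) sorted:
  d(-x*y) includes (∂/∂y)(-x*y) dy = (-x) dy, which multiplied by dx ∧ dw gives (x) dx ∧ dy ∧ dw
  d(-2*w^2 + 3*w*y - 2*x*y) includes (∂/∂x)(-2*w^2 + 3*w*y - 2*x*y) dx = (-2*y) dx, which multiplied by dy ∧ dz gives (-2*y) dx ∧ dy ∧ dz
  d(-2*w^2 + 3*w*y - 2*x*y) includes (∂/∂w)(-2*w^2 + 3*w*y - 2*x*y) dw = (-4*w + 3*y) dw, which multiplied by dy ∧ dz gives (-4*w + 3*y) dy ∧ dz ∧ dw
  d(-2*w*z + 2*x*y) includes (∂/∂x)(-2*w*z + 2*x*y) dx = (2*y) dx, which multiplied by dz ∧ dw gives (2*y) dx ∧ dz ∧ dw
  d(-2*w*z + 2*x*y) includes (∂/∂y)(-2*w*z + 2*x*y) dy = (2*x) dy, which multiplied by dz ∧ dw gives (2*x) dy ∧ dz ∧ dw
Collecting like 3-forms: d(omega) = (x) dx ∧ dy ∧ dw + (-2*y) dx ∧ dy ∧ dz + (-4*w + 2*x + 3*y) dy ∧ dz ∧ dw + (2*y) dx ∧ dz ∧ dw.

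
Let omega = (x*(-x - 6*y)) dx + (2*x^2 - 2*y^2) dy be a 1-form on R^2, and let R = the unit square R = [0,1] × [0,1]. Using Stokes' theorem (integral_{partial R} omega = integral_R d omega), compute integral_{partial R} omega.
integral_(partial R) omega = 5

Stokes: integral_partial_R omega = integral_R d omega with d omega = (∂Q/∂x - ∂P/∂y) dx ∧ dy.
  ∂Q/∂x = 4*x
  ∂P/∂y = -6*x
  integrand = ∂Q/∂x - ∂P/∂y = 10*x.
Integrating over R: integral_0^1 integral_0^1 (10*x) dx dy = 5.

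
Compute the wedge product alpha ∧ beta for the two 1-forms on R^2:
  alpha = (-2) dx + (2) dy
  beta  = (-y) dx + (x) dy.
alpha ∧ beta = (-2*x + 2*y) dx ∧ dy

Distribute the wedge, using dx_i ∧ dx_j = -dx_j ∧ dx_i and dx_i ∧ dx_i = 0. For each pair (i, j) with i < j, the coefficient of dx_i ∧ dx_j in alpha ∧ beta is (alpha_i * beta_j - alpha_j * beta_i). Collecting: alpha ∧ beta = (-2*x + 2*y) dx ∧ dy.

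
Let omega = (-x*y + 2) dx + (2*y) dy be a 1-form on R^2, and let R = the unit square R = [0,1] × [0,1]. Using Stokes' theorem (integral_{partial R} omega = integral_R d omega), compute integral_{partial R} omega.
integral_(partial R) omega = 1/2

Stokes: integral_partial_R omega = integral_R d omega with d omega = (∂Q/∂x - ∂P/∂y) dx ∧ dy.
  ∂Q/∂x = 0
  ∂P/∂y = -x
  integrand = ∂Q/∂x - ∂P/∂y = x.
Integrating over R: integral_0^1 integral_0^1 (x) dx dy = 1/2.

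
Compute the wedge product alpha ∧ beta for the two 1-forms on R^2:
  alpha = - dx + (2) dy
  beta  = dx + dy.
alpha ∧ beta = (-3) dx ∧ dy

Distribute the wedge, using dx_i ∧ dx_j = -dx_j ∧ dx_i and dx_i ∧ dx_i = 0. For each pair (i, j) with i < j, the coefficient of dx_i ∧ dx_j in alpha ∧ beta is (alpha_i * beta_j - alpha_j * beta_i). Collecting: alpha ∧ beta = (-3) dx ∧ dy.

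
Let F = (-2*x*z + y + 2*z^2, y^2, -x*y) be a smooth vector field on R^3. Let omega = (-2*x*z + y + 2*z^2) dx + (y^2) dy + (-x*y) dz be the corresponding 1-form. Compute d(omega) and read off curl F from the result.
d(omega) = (-x) dy ∧ dz + (-2*x + y + 4*z) dz ∧ dx + (-1) dx ∧ dy; curl F = (-x, -2*x + y + 4*z, -1)

d omega = sum_{i<j} (∂f_j/∂x_i - ∂f_i/∂x_j) dx_i ∧ dx_j. Under the identification (dy ∧ dz, dz ∧ dx, dx ∧ dy) ↔ (e_x, e_y, e_z), the coefficients are exactly the components of curl F. Compute:
  ∂R/∂y - ∂Q/∂z = (-x) - (0) = -x
  ∂P/∂z - ∂R/∂x = (-2*x + 4*z) - (-y) = -2*x + y + 4*z
  ∂Q/∂x - ∂P/∂y = (0) - (1) = -1.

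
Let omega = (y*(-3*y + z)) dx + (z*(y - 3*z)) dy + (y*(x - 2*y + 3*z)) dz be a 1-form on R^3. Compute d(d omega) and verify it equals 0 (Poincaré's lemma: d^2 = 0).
d(d omega) = 0

Step 1: d omega = sum_{i<j} (∂f_j/∂x_i - ∂f_i/∂x_j) dx_i ∧ dx_j:
  coeff of dx ∧ dy: 6*y - z
  coeff of dx ∧ dz: 0
  coeff of dy ∧ dz: x - 5*y + 9*z
Step 2: Apply d again to each 2-form coefficient. The only possible 3-form in R^3 is dx ∧ dy ∧ dz, with coefficient
  ∂(coeff of dy∧dz)/∂x - ∂(coeff of dx∧dz)/∂y + ∂(coeff of dx∧dy)/∂z
  = ∂/∂x (x - 5*y + 9*z) - ∂/∂y (0) + ∂/∂z (6*y - z).
Each of these terms simplifies to sums of mixed partials that cancel in pairs. The result is 0 (by equality of mixed partials for smooth functions — Schwarz / Clairaut).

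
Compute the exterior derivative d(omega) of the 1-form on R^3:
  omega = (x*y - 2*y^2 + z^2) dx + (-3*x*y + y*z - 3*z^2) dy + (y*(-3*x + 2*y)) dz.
d(omega) = (-x + y) dx ∧ dy + (-3*y - 2*z) dx ∧ dz + (-3*x + 3*y + 6*z) dy ∧ dz

For a 1-form omega = sum_i f_i dx_i, the exterior derivative is
  d(omega) = sum_{i < j} (∂f_j/∂x_i - ∂f_i/∂x_j) dx_i ∧ dx_j.
  coefficient of dx ∧ dy: ∂f_2/∂x - ∂f_1/∂y = ∂(-3*x*y + y*z - 3*z^2)/∂x - ∂(x*y - 2*y^2 + z^2)/∂y = -x + y
  coefficient of dx ∧ dz: ∂f_3/∂x - ∂f_1/∂z = ∂(y*(-3*x + 2*y))/∂x - ∂(x*y - 2*y^2 + z^2)/∂z = -3*y - 2*z
  coefficient of dy ∧ dz: ∂f_3/∂y - ∂f_2/∂z = ∂(y*(-3*x + 2*y))/∂y - ∂(-3*x*y + y*z - 3*z^2)/∂z = -3*x + 3*y + 6*z
Assembling: d(omega) = (-x + y) dx ∧ dy + (-3*y - 2*z) dx ∧ dz + (-3*x + 3*y + 6*z) dy ∧ dz.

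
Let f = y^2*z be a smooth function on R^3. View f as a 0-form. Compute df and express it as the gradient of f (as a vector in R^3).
df = (0) dx + (2*y*z) dy + (y^2) dz; grad f = (0, 2*y*z, y^2)

For a 0-form f, d f = (∂f/∂x) dx + (∂f/∂y) dy + (∂f/∂z) dz. The components of the vector representation are exactly the entries of grad f in Cartesian coordinates:
  ∂f/∂x = 0
  ∂f/∂y = 2*y*z
  ∂f/∂z = y^2.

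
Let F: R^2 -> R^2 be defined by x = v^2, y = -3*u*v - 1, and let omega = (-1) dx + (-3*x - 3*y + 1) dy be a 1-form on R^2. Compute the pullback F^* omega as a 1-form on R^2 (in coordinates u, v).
F^* omega = (3*v*(-9*u*v + 3*v^2 - 4)) du + (-27*u^2*v + 9*u*v^2 - 12*u - 2*v) dv

Using F^*(f dg) = (f ∘ F) d(g ∘ F), substitute each coordinate x_i by F_i(u, v) in f_i, and replace dx_i by d F_i = (∂F_i/∂u) du + (∂F_i/∂v) dv.
  For the x component: f_1(F) = -1; d F_1 = (0) du + (2*v) dv
  For the y component: f_2(F) = 9*u*v - 3*v^2 + 4; d F_2 = (-3*v) du + (-3*u) dv
Combining and collecting du, dv coefficients:
  coeff of du: 3*v*(-9*u*v + 3*v^2 - 4)
  coeff of dv: -27*u^2*v + 9*u*v^2 - 12*u - 2*v
F^* omega = (3*v*(-9*u*v + 3*v^2 - 4)) du + (-27*u^2*v + 9*u*v^2 - 12*u - 2*v) dv.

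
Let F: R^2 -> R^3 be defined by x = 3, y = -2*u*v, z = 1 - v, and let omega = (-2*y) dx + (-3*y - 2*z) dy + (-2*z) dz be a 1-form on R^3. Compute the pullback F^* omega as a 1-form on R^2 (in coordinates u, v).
F^* omega = (4*v*(-3*u*v - v + 1)) du + (-12*u^2*v - 4*u*v + 4*u - 2*v + 2) dv

Using F^*(f dg) = (f ∘ F) d(g ∘ F), substitute each coordinate x_i by F_i(u, v) in f_i, and replace dx_i by d F_i = (∂F_i/∂u) du + (∂F_i/∂v) dv.
  For the x component: f_1(F) = 4*u*v; d F_1 = (0) du + (0) dv
  For the y component: f_2(F) = 6*u*v + 2*v - 2; d F_2 = (-2*v) du + (-2*u) dv
  For the z component: f_3(F) = 2*v - 2; d F_3 = (0) du + (-1) dv
Combining and collecting du, dv coefficients:
  coeff of du: 4*v*(-3*u*v - v + 1)
  coeff of dv: -12*u^2*v - 4*u*v + 4*u - 2*v + 2
F^* omega = (4*v*(-3*u*v - v + 1)) du + (-12*u^2*v - 4*u*v + 4*u - 2*v + 2) dv.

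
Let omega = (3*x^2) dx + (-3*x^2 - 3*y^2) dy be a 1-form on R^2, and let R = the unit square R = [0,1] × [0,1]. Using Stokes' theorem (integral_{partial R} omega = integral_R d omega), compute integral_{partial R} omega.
integral_(partial R) omega = -3

Stokes: integral_partial_R omega = integral_R d omega with d omega = (∂Q/∂x - ∂P/∂y) dx ∧ dy.
  ∂Q/∂x = -6*x
  ∂P/∂y = 0
  integrand = ∂Q/∂x - ∂P/∂y = -6*x.
Integrating over R: integral_0^1 integral_0^1 (-6*x) dx dy = -3.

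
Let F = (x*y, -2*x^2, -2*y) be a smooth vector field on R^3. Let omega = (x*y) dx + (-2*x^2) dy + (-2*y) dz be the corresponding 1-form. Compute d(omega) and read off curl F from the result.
d(omega) = (-2) dy ∧ dz + (0) dz ∧ dx + (-5*x) dx ∧ dy; curl F = (-2, 0, -5*x)

d omega = sum_{i<j} (∂f_j/∂x_i - ∂f_i/∂x_j) dx_i ∧ dx_j. Under the identification (dy ∧ dz, dz ∧ dx, dx ∧ dy) ↔ (e_x, e_y, e_z), the coefficients are exactly the components of curl F. Compute:
  ∂R/∂y - ∂Q/∂z = (-2) - (0) = -2
  ∂P/∂z - ∂R/∂x = (0) - (0) = 0
  ∂Q/∂x - ∂P/∂y = (-4*x) - (x) = -5*x.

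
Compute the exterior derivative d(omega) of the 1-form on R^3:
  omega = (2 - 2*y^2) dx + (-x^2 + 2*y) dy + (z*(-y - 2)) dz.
d(omega) = (-2*x + 4*y) dx ∧ dy + (-z) dy ∧ dz

For a 1-form omega = sum_i f_i dx_i, the exterior derivative is
  d(omega) = sum_{i < j} (∂f_j/∂x_i - ∂f_i/∂x_j) dx_i ∧ dx_j.
  coefficient of dx ∧ dy: ∂f_2/∂x - ∂f_1/∂y = ∂(-x^2 + 2*y)/∂x - ∂(2 - 2*y^2)/∂y = -2*x + 4*y
  coefficient of dy ∧ dz: ∂f_3/∂y - ∂f_2/∂z = ∂(z*(-y - 2))/∂y - ∂(-x^2 + 2*y)/∂z = -z
Assembling: d(omega) = (-2*x + 4*y) dx ∧ dy + (-z) dy ∧ dz.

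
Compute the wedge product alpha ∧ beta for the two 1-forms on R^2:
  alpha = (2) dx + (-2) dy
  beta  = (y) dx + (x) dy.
alpha ∧ beta = (2*x + 2*y) dx ∧ dy

Distribute the wedge, using dx_i ∧ dx_j = -dx_j ∧ dx_i and dx_i ∧ dx_i = 0. For each pair (i, j) with i < j, the coefficient of dx_i ∧ dx_j in alpha ∧ beta is (alpha_i * beta_j - alpha_j * beta_i). Collecting: alpha ∧ beta = (2*x + 2*y) dx ∧ dy.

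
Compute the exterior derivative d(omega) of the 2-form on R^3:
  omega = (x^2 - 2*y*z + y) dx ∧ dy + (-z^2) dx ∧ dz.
d(omega) = (-2*y) dx ∧ dy ∧ dz

For a 2-form omega = sum_{i<j} g_{ij} dx_i ∧ dx_j, the exterior derivative is
  d(omega) = sum_{i<j} d(g_{ij}) ∧ dx_i ∧ dx_j = sum_{i<j, k} (∂g_{ij}/∂x_k) dx_k ∧ dx_i ∧ dx_j.
Expand each term, using dx_k ∧ dx_i ∧ dx_j = sgn(permutation) dx_{(a)} ∧ dx_{(b)} ∧ dx_{(c)} with (a < b < c) sorted:
  d(x^2 - 2*y*z + y) includes (∂/∂z)(x^2 - 2*y*z + y) dz = (-2*y) dz, which multiplied by dx ∧ dy gives (-2*y) dx ∧ dy ∧ dz
Collecting like 3-forms: d(omega) = (-2*y) dx ∧ dy ∧ dz.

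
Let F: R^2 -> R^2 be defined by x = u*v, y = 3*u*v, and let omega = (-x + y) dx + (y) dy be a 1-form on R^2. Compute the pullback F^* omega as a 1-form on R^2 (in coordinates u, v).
F^* omega = (11*u*v^2) du + (11*u^2*v) dv

Using F^*(f dg) = (f ∘ F) d(g ∘ F), substitute each coordinate x_i by F_i(u, v) in f_i, and replace dx_i by d F_i = (∂F_i/∂u) du + (∂F_i/∂v) dv.
  For the x component: f_1(F) = 2*u*v; d F_1 = (v) du + (u) dv
  For the y component: f_2(F) = 3*u*v; d F_2 = (3*v) du + (3*u) dv
Combining and collecting du, dv coefficients:
  coeff of du: 11*u*v^2
  coeff of dv: 11*u^2*v
F^* omega = (11*u*v^2) du + (11*u^2*v) dv.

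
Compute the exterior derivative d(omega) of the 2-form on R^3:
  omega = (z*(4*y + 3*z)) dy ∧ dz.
d(omega) = 0

For a 2-form omega = sum_{i<j} g_{ij} dx_i ∧ dx_j, the exterior derivative is
  d(omega) = sum_{i<j} d(g_{ij}) ∧ dx_i ∧ dx_j = sum_{i<j, k} (∂g_{ij}/∂x_k) dx_k ∧ dx_i ∧ dx_j.
Expand each term, using dx_k ∧ dx_i ∧ dx_j = sgn(permutation) dx_{(a)} ∧ dx_{(b)} ∧ dx_{(c)} with (a < b < c) sorted:

Collecting like 3-forms: d(omega) = 0.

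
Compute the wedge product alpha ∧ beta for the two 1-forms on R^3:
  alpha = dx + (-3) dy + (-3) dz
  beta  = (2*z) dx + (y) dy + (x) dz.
alpha ∧ beta = (y + 6*z) dx ∧ dy + (x + 6*z) dx ∧ dz + (-3*x + 3*y) dy ∧ dz

Distribute the wedge, using dx_i ∧ dx_j = -dx_j ∧ dx_i and dx_i ∧ dx_i = 0. For each pair (i, j) with i < j, the coefficient of dx_i ∧ dx_j in alpha ∧ beta is (alpha_i * beta_j - alpha_j * beta_i). Collecting: alpha ∧ beta = (y + 6*z) dx ∧ dy + (x + 6*z) dx ∧ dz + (-3*x + 3*y) dy ∧ dz.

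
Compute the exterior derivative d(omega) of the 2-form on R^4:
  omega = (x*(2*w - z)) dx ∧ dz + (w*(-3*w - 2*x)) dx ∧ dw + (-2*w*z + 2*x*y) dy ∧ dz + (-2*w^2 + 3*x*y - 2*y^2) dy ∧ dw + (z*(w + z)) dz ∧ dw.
d(omega) = (2*x) dx ∧ dz ∧ dw + (2*y) dx ∧ dy ∧ dz + (-2*z) dy ∧ dz ∧ dw + (3*y) dx ∧ dy ∧ dw

For a 2-form omega = sum_{i<j} g_{ij} dx_i ∧ dx_j, the exterior derivative is
  d(omega) = sum_{i<j} d(g_{ij}) ∧ dx_i ∧ dx_j = sum_{i<j, k} (∂g_{ij}/∂x_k) dx_k ∧ dx_i ∧ dx_j.
Expand each term, using dx_k ∧ dx_i ∧ dx_j = sgn(permutation) dx_{(a)} ∧ dx_{(b)} ∧ dx_{(c)} with (a < b < c) sorted:
  d(x*(2*w - z)) includes (∂/∂w)(x*(2*w - z)) dw = (2*x) dw, which multiplied by dx ∧ dz gives (2*x) dx ∧ dz ∧ dw
  d(-2*w*z + 2*x*y) includes (∂/∂x)(-2*w*z + 2*x*y) dx = (2*y) dx, which multiplied by dy ∧ dz gives (2*y) dx ∧ dy ∧ dz
  d(-2*w*z + 2*x*y) includes (∂/∂w)(-2*w*z + 2*x*y) dw = (-2*z) dw, which multiplied by dy ∧ dz gives (-2*z) dy ∧ dz ∧ dw
  d(-2*w^2 + 3*x*y - 2*y^2) includes (∂/∂x)(-2*w^2 + 3*x*y - 2*y^2) dx = (3*y) dx, which multiplied by dy ∧ dw gives (3*y) dx ∧ dy ∧ dw
Collecting like 3-forms: d(omega) = (2*x) dx ∧ dz ∧ dw + (2*y) dx ∧ dy ∧ dz + (-2*z) dy ∧ dz ∧ dw + (3*y) dx ∧ dy ∧ dw.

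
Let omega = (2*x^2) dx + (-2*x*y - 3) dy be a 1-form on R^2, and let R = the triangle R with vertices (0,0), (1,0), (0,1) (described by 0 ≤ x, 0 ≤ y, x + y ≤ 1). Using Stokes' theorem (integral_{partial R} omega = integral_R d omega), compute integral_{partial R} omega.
integral_(partial R) omega = -1/3

Stokes: integral_partial_R omega = integral_R d omega with d omega = (∂Q/∂x - ∂P/∂y) dx ∧ dy.
  ∂Q/∂x = -2*y
  ∂P/∂y = 0
  integrand = ∂Q/∂x - ∂P/∂y = -2*y.
Integrating over R: integral_0^1 integral_0^{1-x} (-2*y) dy dx = -1/3.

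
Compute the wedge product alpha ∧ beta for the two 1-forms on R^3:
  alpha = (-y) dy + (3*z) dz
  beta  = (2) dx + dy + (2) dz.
alpha ∧ beta = (2*y) dx ∧ dy + (-2*y - 3*z) dy ∧ dz + (-6*z) dx ∧ dz

Distribute the wedge, using dx_i ∧ dx_j = -dx_j ∧ dx_i and dx_i ∧ dx_i = 0. For each pair (i, j) with i < j, the coefficient of dx_i ∧ dx_j in alpha ∧ beta is (alpha_i * beta_j - alpha_j * beta_i). Collecting: alpha ∧ beta = (2*y) dx ∧ dy + (-2*y - 3*z) dy ∧ dz + (-6*z) dx ∧ dz.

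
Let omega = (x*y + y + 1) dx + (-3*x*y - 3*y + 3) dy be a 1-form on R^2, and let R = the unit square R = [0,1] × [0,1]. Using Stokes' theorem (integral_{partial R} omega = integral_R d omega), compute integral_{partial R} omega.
integral_(partial R) omega = -3

Stokes: integral_partial_R omega = integral_R d omega with d omega = (∂Q/∂x - ∂P/∂y) dx ∧ dy.
  ∂Q/∂x = -3*y
  ∂P/∂y = x + 1
  integrand = ∂Q/∂x - ∂P/∂y = -x - 3*y - 1.
Integrating over R: integral_0^1 integral_0^1 (-x - 3*y - 1) dx dy = -3.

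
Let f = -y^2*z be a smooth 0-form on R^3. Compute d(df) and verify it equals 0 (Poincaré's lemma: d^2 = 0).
d(df) = 0

Step 1: df = sum_i (∂f/∂x_i) dx_i = (0) dx + (-2*y*z) dy + (-y^2) dz.
Step 2: Apply d again. Using the 1-form formula, the coefficient of dx ∧ dy in d(df) is ∂^2 f/∂x ∂y - ∂^2 f/∂y ∂x = (0) - (0) = 0 (equality of mixed partials for smooth f).
Similarly for dx ∧ dz and dy ∧ dz — all coefficients vanish. So d(df) = 0.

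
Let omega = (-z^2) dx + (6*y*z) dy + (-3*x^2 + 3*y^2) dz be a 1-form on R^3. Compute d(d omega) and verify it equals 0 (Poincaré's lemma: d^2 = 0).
d(d omega) = 0

Step 1: d omega = sum_{i<j} (∂f_j/∂x_i - ∂f_i/∂x_j) dx_i ∧ dx_j:
  coeff of dx ∧ dy: 0
  coeff of dx ∧ dz: -6*x + 2*z
  coeff of dy ∧ dz: 0
Step 2: Apply d again to each 2-form coefficient. The only possible 3-form in R^3 is dx ∧ dy ∧ dz, with coefficient
  ∂(coeff of dy∧dz)/∂x - ∂(coeff of dx∧dz)/∂y + ∂(coeff of dx∧dy)/∂z
  = ∂/∂x (0) - ∂/∂y (-6*x + 2*z) + ∂/∂z (0).
Each of these terms simplifies to sums of mixed partials that cancel in pairs. The result is 0 (by equality of mixed partials for smooth functions — Schwarz / Clairaut).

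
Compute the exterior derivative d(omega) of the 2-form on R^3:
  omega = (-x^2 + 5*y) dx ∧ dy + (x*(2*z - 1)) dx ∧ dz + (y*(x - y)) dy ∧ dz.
d(omega) = (y) dx ∧ dy ∧ dz

For a 2-form omega = sum_{i<j} g_{ij} dx_i ∧ dx_j, the exterior derivative is
  d(omega) = sum_{i<j} d(g_{ij}) ∧ dx_i ∧ dx_j = sum_{i<j, k} (∂g_{ij}/∂x_k) dx_k ∧ dx_i ∧ dx_j.
Expand each term, using dx_k ∧ dx_i ∧ dx_j = sgn(permutation) dx_{(a)} ∧ dx_{(b)} ∧ dx_{(c)} with (a < b < c) sorted:
  d(y*(x - y)) includes (∂/∂x)(y*(x - y)) dx = (y) dx, which multiplied by dy ∧ dz gives (y) dx ∧ dy ∧ dz
Collecting like 3-forms: d(omega) = (y) dx ∧ dy ∧ dz.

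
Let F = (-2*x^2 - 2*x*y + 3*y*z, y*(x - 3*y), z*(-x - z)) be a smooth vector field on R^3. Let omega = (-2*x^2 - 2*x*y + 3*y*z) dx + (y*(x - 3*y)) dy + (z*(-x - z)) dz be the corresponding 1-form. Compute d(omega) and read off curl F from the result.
d(omega) = (0) dy ∧ dz + (3*y + z) dz ∧ dx + (2*x + y - 3*z) dx ∧ dy; curl F = (0, 3*y + z, 2*x + y - 3*z)

d omega = sum_{i<j} (∂f_j/∂x_i - ∂f_i/∂x_j) dx_i ∧ dx_j. Under the identification (dy ∧ dz, dz ∧ dx, dx ∧ dy) ↔ (e_x, e_y, e_z), the coefficients are exactly the components of curl F. Compute:
  ∂R/∂y - ∂Q/∂z = (0) - (0) = 0
  ∂P/∂z - ∂R/∂x = (3*y) - (-z) = 3*y + z
  ∂Q/∂x - ∂P/∂y = (y) - (-2*x + 3*z) = 2*x + y - 3*z.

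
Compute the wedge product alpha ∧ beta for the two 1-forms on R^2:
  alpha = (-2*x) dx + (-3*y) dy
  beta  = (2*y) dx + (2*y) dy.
alpha ∧ beta = (2*y*(-2*x + 3*y)) dx ∧ dy

Distribute the wedge, using dx_i ∧ dx_j = -dx_j ∧ dx_i and dx_i ∧ dx_i = 0. For each pair (i, j) with i < j, the coefficient of dx_i ∧ dx_j in alpha ∧ beta is (alpha_i * beta_j - alpha_j * beta_i). Collecting: alpha ∧ beta = (2*y*(-2*x + 3*y)) dx ∧ dy.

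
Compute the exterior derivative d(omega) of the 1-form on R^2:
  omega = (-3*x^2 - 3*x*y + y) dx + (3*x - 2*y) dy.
d(omega) = (3*x + 2) dx ∧ dy

For a 1-form omega = sum_i f_i dx_i, the exterior derivative is
  d(omega) = sum_{i < j} (∂f_j/∂x_i - ∂f_i/∂x_j) dx_i ∧ dx_j.
  coefficient of dx ∧ dy: ∂f_2/∂x - ∂f_1/∂y = ∂(3*x - 2*y)/∂x - ∂(-3*x^2 - 3*x*y + y)/∂y = 3*x + 2
Assembling: d(omega) = (3*x + 2) dx ∧ dy.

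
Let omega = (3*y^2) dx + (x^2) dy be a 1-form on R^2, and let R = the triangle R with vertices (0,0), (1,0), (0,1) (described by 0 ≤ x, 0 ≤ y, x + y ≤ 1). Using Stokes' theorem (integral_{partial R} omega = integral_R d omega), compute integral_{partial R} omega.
integral_(partial R) omega = -2/3

Stokes: integral_partial_R omega = integral_R d omega with d omega = (∂Q/∂x - ∂P/∂y) dx ∧ dy.
  ∂Q/∂x = 2*x
  ∂P/∂y = 6*y
  integrand = ∂Q/∂x - ∂P/∂y = 2*x - 6*y.
Integrating over R: integral_0^1 integral_0^{1-x} (2*x - 6*y) dy dx = -2/3.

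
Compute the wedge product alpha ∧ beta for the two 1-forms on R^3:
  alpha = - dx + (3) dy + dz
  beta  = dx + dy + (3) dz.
alpha ∧ beta = (-4) dx ∧ dy + (-4) dx ∧ dz + (8) dy ∧ dz

Distribute the wedge, using dx_i ∧ dx_j = -dx_j ∧ dx_i and dx_i ∧ dx_i = 0. For each pair (i, j) with i < j, the coefficient of dx_i ∧ dx_j in alpha ∧ beta is (alpha_i * beta_j - alpha_j * beta_i). Collecting: alpha ∧ beta = (-4) dx ∧ dy + (-4) dx ∧ dz + (8) dy ∧ dz.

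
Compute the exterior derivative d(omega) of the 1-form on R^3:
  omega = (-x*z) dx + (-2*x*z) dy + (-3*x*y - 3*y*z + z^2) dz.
d(omega) = (-2*z) dx ∧ dy + (x - 3*y) dx ∧ dz + (-x - 3*z) dy ∧ dz

For a 1-form omega = sum_i f_i dx_i, the exterior derivative is
  d(omega) = sum_{i < j} (∂f_j/∂x_i - ∂f_i/∂x_j) dx_i ∧ dx_j.
  coefficient of dx ∧ dy: ∂f_2/∂x - ∂f_1/∂y = ∂(-2*x*z)/∂x - ∂(-x*z)/∂y = -2*z
  coefficient of dx ∧ dz: ∂f_3/∂x - ∂f_1/∂z = ∂(-3*x*y - 3*y*z + z^2)/∂x - ∂(-x*z)/∂z = x - 3*y
  coefficient of dy ∧ dz: ∂f_3/∂y - ∂f_2/∂z = ∂(-3*x*y - 3*y*z + z^2)/∂y - ∂(-2*x*z)/∂z = -x - 3*z
Assembling: d(omega) = (-2*z) dx ∧ dy + (x - 3*y) dx ∧ dz + (-x - 3*z) dy ∧ dz.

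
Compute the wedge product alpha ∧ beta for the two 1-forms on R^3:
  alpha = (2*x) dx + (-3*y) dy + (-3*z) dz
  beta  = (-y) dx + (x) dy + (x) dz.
alpha ∧ beta = (2*x^2 - 3*y^2) dx ∧ dy + (2*x^2 - 3*y*z) dx ∧ dz + (3*x*(-y + z)) dy ∧ dz

Distribute the wedge, using dx_i ∧ dx_j = -dx_j ∧ dx_i and dx_i ∧ dx_i = 0. For each pair (i, j) with i < j, the coefficient of dx_i ∧ dx_j in alpha ∧ beta is (alpha_i * beta_j - alpha_j * beta_i). Collecting: alpha ∧ beta = (2*x^2 - 3*y^2) dx ∧ dy + (2*x^2 - 3*y*z) dx ∧ dz + (3*x*(-y + z)) dy ∧ dz.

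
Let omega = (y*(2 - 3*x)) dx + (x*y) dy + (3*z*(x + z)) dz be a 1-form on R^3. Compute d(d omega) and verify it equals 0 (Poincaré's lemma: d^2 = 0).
d(d omega) = 0

Step 1: d omega = sum_{i<j} (∂f_j/∂x_i - ∂f_i/∂x_j) dx_i ∧ dx_j:
  coeff of dx ∧ dy: 3*x + y - 2
  coeff of dx ∧ dz: 3*z
  coeff of dy ∧ dz: 0
Step 2: Apply d again to each 2-form coefficient. The only possible 3-form in R^3 is dx ∧ dy ∧ dz, with coefficient
  ∂(coeff of dy∧dz)/∂x - ∂(coeff of dx∧dz)/∂y + ∂(coeff of dx∧dy)/∂z
  = ∂/∂x (0) - ∂/∂y (3*z) + ∂/∂z (3*x + y - 2).
Each of these terms simplifies to sums of mixed partials that cancel in pairs. The result is 0 (by equality of mixed partials for smooth functions — Schwarz / Clairaut).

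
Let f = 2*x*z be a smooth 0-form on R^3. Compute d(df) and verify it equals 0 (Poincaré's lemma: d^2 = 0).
d(df) = 0

Step 1: df = sum_i (∂f/∂x_i) dx_i = (2*z) dx + (0) dy + (2*x) dz.
Step 2: Apply d again. Using the 1-form formula, the coefficient of dx ∧ dy in d(df) is ∂^2 f/∂x ∂y - ∂^2 f/∂y ∂x = (0) - (0) = 0 (equality of mixed partials for smooth f).
Similarly for dx ∧ dz and dy ∧ dz — all coefficients vanish. So d(df) = 0.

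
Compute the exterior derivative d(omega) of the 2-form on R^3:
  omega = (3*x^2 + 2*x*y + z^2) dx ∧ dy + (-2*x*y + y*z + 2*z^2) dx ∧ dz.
d(omega) = (2*x + z) dx ∧ dy ∧ dz

For a 2-form omega = sum_{i<j} g_{ij} dx_i ∧ dx_j, the exterior derivative is
  d(omega) = sum_{i<j} d(g_{ij}) ∧ dx_i ∧ dx_j = sum_{i<j, k} (∂g_{ij}/∂x_k) dx_k ∧ dx_i ∧ dx_j.
Expand each term, using dx_k ∧ dx_i ∧ dx_j = sgn(permutation) dx_{(a)} ∧ dx_{(b)} ∧ dx_{(c)} with (a < b < c) sorted:
  d(3*x^2 + 2*x*y + z^2) includes (∂/∂z)(3*x^2 + 2*x*y + z^2) dz = (2*z) dz, which multiplied by dx ∧ dy gives (2*z) dx ∧ dy ∧ dz
  d(-2*x*y + y*z + 2*z^2) includes (∂/∂y)(-2*x*y + y*z + 2*z^2) dy = (-2*x + z) dy, which multiplied by dx ∧ dz gives (2*x - z) dx ∧ dy ∧ dz
Collecting like 3-forms: d(omega) = (2*x + z) dx ∧ dy ∧ dz.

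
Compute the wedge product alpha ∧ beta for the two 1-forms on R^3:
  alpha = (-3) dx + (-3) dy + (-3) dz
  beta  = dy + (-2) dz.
alpha ∧ beta = (-3) dx ∧ dy + (6) dx ∧ dz + (9) dy ∧ dz

Distribute the wedge, using dx_i ∧ dx_j = -dx_j ∧ dx_i and dx_i ∧ dx_i = 0. For each pair (i, j) with i < j, the coefficient of dx_i ∧ dx_j in alpha ∧ beta is (alpha_i * beta_j - alpha_j * beta_i). Collecting: alpha ∧ beta = (-3) dx ∧ dy + (6) dx ∧ dz + (9) dy ∧ dz.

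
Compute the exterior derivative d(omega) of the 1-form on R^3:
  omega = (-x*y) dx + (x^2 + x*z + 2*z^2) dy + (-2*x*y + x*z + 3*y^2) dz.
d(omega) = (3*x + z) dx ∧ dy + (-2*y + z) dx ∧ dz + (-3*x + 6*y - 4*z) dy ∧ dz

For a 1-form omega = sum_i f_i dx_i, the exterior derivative is
  d(omega) = sum_{i < j} (∂f_j/∂x_i - ∂f_i/∂x_j) dx_i ∧ dx_j.
  coefficient of dx ∧ dy: ∂f_2/∂x - ∂f_1/∂y = ∂(x^2 + x*z + 2*z^2)/∂x - ∂(-x*y)/∂y = 3*x + z
  coefficient of dx ∧ dz: ∂f_3/∂x - ∂f_1/∂z = ∂(-2*x*y + x*z + 3*y^2)/∂x - ∂(-x*y)/∂z = -2*y + z
  coefficient of dy ∧ dz: ∂f_3/∂y - ∂f_2/∂z = ∂(-2*x*y + x*z + 3*y^2)/∂y - ∂(x^2 + x*z + 2*z^2)/∂z = -3*x + 6*y - 4*z
Assembling: d(omega) = (3*x + z) dx ∧ dy + (-2*y + z) dx ∧ dz + (-3*x + 6*y - 4*z) dy ∧ dz.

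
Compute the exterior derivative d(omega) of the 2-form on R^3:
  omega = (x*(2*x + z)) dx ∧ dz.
d(omega) = 0

For a 2-form omega = sum_{i<j} g_{ij} dx_i ∧ dx_j, the exterior derivative is
  d(omega) = sum_{i<j} d(g_{ij}) ∧ dx_i ∧ dx_j = sum_{i<j, k} (∂g_{ij}/∂x_k) dx_k ∧ dx_i ∧ dx_j.
Expand each term, using dx_k ∧ dx_i ∧ dx_j = sgn(permutation) dx_{(a)} ∧ dx_{(b)} ∧ dx_{(c)} with (a < b < c) sorted:

Collecting like 3-forms: d(omega) = 0.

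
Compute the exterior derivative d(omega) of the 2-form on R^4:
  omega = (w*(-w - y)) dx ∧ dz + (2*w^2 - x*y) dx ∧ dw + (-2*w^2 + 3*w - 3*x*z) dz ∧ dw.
d(omega) = (w) dx ∧ dy ∧ dz + (-2*w - y - 3*z) dx ∧ dz ∧ dw + (x) dx ∧ dy ∧ dw

For a 2-form omega = sum_{i<j} g_{ij} dx_i ∧ dx_j, the exterior derivative is
  d(omega) = sum_{i<j} d(g_{ij}) ∧ dx_i ∧ dx_j = sum_{i<j, k} (∂g_{ij}/∂x_k) dx_k ∧ dx_i ∧ dx_j.
Expand each term, using dx_k ∧ dx_i ∧ dx_j = sgn(permutation) dx_{(a)} ∧ dx_{(b)} ∧ dx_{(c)} with (a < b < c) sorted:
  d(w*(-w - y)) includes (∂/∂y)(w*(-w - y)) dy = (-w) dy, which multiplied by dx ∧ dz gives (w) dx ∧ dy ∧ dz
  d(w*(-w - y)) includes (∂/∂w)(w*(-w - y)) dw = (-2*w - y) dw, which multiplied by dx ∧ dz gives (-2*w - y) dx ∧ dz ∧ dw
  d(2*w^2 - x*y) includes (∂/∂y)(2*w^2 - x*y) dy = (-x) dy, which multiplied by dx ∧ dw gives (x) dx ∧ dy ∧ dw
  d(-2*w^2 + 3*w - 3*x*z) includes (∂/∂x)(-2*w^2 + 3*w - 3*x*z) dx = (-3*z) dx, which multiplied by dz ∧ dw gives (-3*z) dx ∧ dz ∧ dw
Collecting like 3-forms: d(omega) = (w) dx ∧ dy ∧ dz + (-2*w - y - 3*z) dx ∧ dz ∧ dw + (x) dx ∧ dy ∧ dw.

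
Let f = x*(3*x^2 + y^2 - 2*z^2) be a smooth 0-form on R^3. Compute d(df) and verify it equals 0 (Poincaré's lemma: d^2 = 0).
d(df) = 0

Step 1: df = sum_i (∂f/∂x_i) dx_i = (9*x^2 + y^2 - 2*z^2) dx + (2*x*y) dy + (-4*x*z) dz.
Step 2: Apply d again. Using the 1-form formula, the coefficient of dx ∧ dy in d(df) is ∂^2 f/∂x ∂y - ∂^2 f/∂y ∂x = (2*y) - (2*y) = 0 (equality of mixed partials for smooth f).
Similarly for dx ∧ dz and dy ∧ dz — all coefficients vanish. So d(df) = 0.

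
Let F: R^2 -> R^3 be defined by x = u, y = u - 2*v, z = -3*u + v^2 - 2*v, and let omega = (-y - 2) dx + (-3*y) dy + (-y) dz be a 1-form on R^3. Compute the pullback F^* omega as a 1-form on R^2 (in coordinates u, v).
F^* omega = (-u + 2*v - 2) du + (-2*u*v + 8*u + 4*v^2 - 16*v) dv

Using F^*(f dg) = (f ∘ F) d(g ∘ F), substitute each coordinate x_i by F_i(u, v) in f_i, and replace dx_i by d F_i = (∂F_i/∂u) du + (∂F_i/∂v) dv.
  For the x component: f_1(F) = -u + 2*v - 2; d F_1 = (1) du + (0) dv
  For the y component: f_2(F) = -3*u + 6*v; d F_2 = (1) du + (-2) dv
  For the z component: f_3(F) = -u + 2*v; d F_3 = (-3) du + (2*v - 2) dv
Combining and collecting du, dv coefficients:
  coeff of du: -u + 2*v - 2
  coeff of dv: -2*u*v + 8*u + 4*v^2 - 16*v
F^* omega = (-u + 2*v - 2) du + (-2*u*v + 8*u + 4*v^2 - 16*v) dv.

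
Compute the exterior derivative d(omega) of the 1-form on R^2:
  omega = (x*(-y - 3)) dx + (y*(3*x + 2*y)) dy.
d(omega) = (x + 3*y) dx ∧ dy

For a 1-form omega = sum_i f_i dx_i, the exterior derivative is
  d(omega) = sum_{i < j} (∂f_j/∂x_i - ∂f_i/∂x_j) dx_i ∧ dx_j.
  coefficient of dx ∧ dy: ∂f_2/∂x - ∂f_1/∂y = ∂(y*(3*x + 2*y))/∂x - ∂(x*(-y - 3))/∂y = x + 3*y
Assembling: d(omega) = (x + 3*y) dx ∧ dy.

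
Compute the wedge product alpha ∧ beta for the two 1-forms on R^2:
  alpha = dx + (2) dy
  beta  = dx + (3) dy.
alpha ∧ beta = (1) dx ∧ dy

Distribute the wedge, using dx_i ∧ dx_j = -dx_j ∧ dx_i and dx_i ∧ dx_i = 0. For each pair (i, j) with i < j, the coefficient of dx_i ∧ dx_j in alpha ∧ beta is (alpha_i * beta_j - alpha_j * beta_i). Collecting: alpha ∧ beta = (1) dx ∧ dy.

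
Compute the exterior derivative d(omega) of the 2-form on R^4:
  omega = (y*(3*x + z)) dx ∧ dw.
d(omega) = (-3*x - z) dx ∧ dy ∧ dw + (-y) dx ∧ dz ∧ dw

For a 2-form omega = sum_{i<j} g_{ij} dx_i ∧ dx_j, the exterior derivative is
  d(omega) = sum_{i<j} d(g_{ij}) ∧ dx_i ∧ dx_j = sum_{i<j, k} (∂g_{ij}/∂x_k) dx_k ∧ dx_i ∧ dx_j.
Expand each term, using dx_k ∧ dx_i ∧ dx_j = sgn(permutation) dx_{(a)} ∧ dx_{(b)} ∧ dx_{(c)} with (a < b < c) sorted:
  d(y*(3*x + z)) includes (∂/∂y)(y*(3*x + z)) dy = (3*x + z) dy, which multiplied by dx ∧ dw gives (-3*x - z) dx ∧ dy ∧ dw
  d(y*(3*x + z)) includes (∂/∂z)(y*(3*x + z)) dz = (y) dz, which multiplied by dx ∧ dw gives (-y) dx ∧ dz ∧ dw
Collecting like 3-forms: d(omega) = (-3*x - z) dx ∧ dy ∧ dw + (-y) dx ∧ dz ∧ dw.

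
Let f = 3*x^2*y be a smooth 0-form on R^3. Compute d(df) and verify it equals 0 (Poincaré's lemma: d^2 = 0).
d(df) = 0

Step 1: df = sum_i (∂f/∂x_i) dx_i = (6*x*y) dx + (3*x^2) dy + (0) dz.
Step 2: Apply d again. Using the 1-form formula, the coefficient of dx ∧ dy in d(df) is ∂^2 f/∂x ∂y - ∂^2 f/∂y ∂x = (6*x) - (6*x) = 0 (equality of mixed partials for smooth f).
Similarly for dx ∧ dz and dy ∧ dz — all coefficients vanish. So d(df) = 0.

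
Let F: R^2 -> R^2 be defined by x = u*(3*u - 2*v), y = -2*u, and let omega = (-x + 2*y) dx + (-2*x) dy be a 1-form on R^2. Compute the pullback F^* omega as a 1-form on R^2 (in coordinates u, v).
F^* omega = (2*u*(-9*u^2 + 9*u*v - 6*u - 2*v^2)) du + (u^2*(6*u - 4*v + 8)) dv

Using F^*(f dg) = (f ∘ F) d(g ∘ F), substitute each coordinate x_i by F_i(u, v) in f_i, and replace dx_i by d F_i = (∂F_i/∂u) du + (∂F_i/∂v) dv.
  For the x component: f_1(F) = u*(-3*u + 2*v - 4); d F_1 = (6*u - 2*v) du + (-2*u) dv
  For the y component: f_2(F) = 2*u*(-3*u + 2*v); d F_2 = (-2) du + (0) dv
Combining and collecting du, dv coefficients:
  coeff of du: 2*u*(-9*u^2 + 9*u*v - 6*u - 2*v^2)
  coeff of dv: u^2*(6*u - 4*v + 8)
F^* omega = (2*u*(-9*u^2 + 9*u*v - 6*u - 2*v^2)) du + (u^2*(6*u - 4*v + 8)) dv.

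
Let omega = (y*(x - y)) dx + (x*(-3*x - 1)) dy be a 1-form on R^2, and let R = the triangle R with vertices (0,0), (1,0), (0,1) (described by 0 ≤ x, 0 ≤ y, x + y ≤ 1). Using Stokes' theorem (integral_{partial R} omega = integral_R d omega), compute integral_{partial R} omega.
integral_(partial R) omega = -4/3

Stokes: integral_partial_R omega = integral_R d omega with d omega = (∂Q/∂x - ∂P/∂y) dx ∧ dy.
  ∂Q/∂x = -6*x - 1
  ∂P/∂y = x - 2*y
  integrand = ∂Q/∂x - ∂P/∂y = -7*x + 2*y - 1.
Integrating over R: integral_0^1 integral_0^{1-x} (-7*x + 2*y - 1) dy dx = -4/3.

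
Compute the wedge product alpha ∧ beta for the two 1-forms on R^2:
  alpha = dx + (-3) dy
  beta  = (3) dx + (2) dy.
alpha ∧ beta = (11) dx ∧ dy

Distribute the wedge, using dx_i ∧ dx_j = -dx_j ∧ dx_i and dx_i ∧ dx_i = 0. For each pair (i, j) with i < j, the coefficient of dx_i ∧ dx_j in alpha ∧ beta is (alpha_i * beta_j - alpha_j * beta_i). Collecting: alpha ∧ beta = (11) dx ∧ dy.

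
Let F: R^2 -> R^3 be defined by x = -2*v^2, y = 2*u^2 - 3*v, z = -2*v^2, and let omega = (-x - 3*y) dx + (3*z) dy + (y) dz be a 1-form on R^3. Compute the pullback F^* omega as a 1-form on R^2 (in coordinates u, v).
F^* omega = (-24*u*v^2) du + (2*v*(8*u^2 - 4*v^2 - 3*v)) dv

Using F^*(f dg) = (f ∘ F) d(g ∘ F), substitute each coordinate x_i by F_i(u, v) in f_i, and replace dx_i by d F_i = (∂F_i/∂u) du + (∂F_i/∂v) dv.
  For the x component: f_1(F) = -6*u^2 + 2*v^2 + 9*v; d F_1 = (0) du + (-4*v) dv
  For the y component: f_2(F) = -6*v^2; d F_2 = (4*u) du + (-3) dv
  For the z component: f_3(F) = 2*u^2 - 3*v; d F_3 = (0) du + (-4*v) dv
Combining and collecting du, dv coefficients:
  coeff of du: -24*u*v^2
  coeff of dv: 2*v*(8*u^2 - 4*v^2 - 3*v)
F^* omega = (-24*u*v^2) du + (2*v*(8*u^2 - 4*v^2 - 3*v)) dv.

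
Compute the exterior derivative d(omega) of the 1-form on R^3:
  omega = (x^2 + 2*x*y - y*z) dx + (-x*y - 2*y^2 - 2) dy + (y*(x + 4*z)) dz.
d(omega) = (-2*x - y + z) dx ∧ dy + (2*y) dx ∧ dz + (x + 4*z) dy ∧ dz

For a 1-form omega = sum_i f_i dx_i, the exterior derivative is
  d(omega) = sum_{i < j} (∂f_j/∂x_i - ∂f_i/∂x_j) dx_i ∧ dx_j.
  coefficient of dx ∧ dy: ∂f_2/∂x - ∂f_1/∂y = ∂(-x*y - 2*y^2 - 2)/∂x - ∂(x^2 + 2*x*y - y*z)/∂y = -2*x - y + z
  coefficient of dx ∧ dz: ∂f_3/∂x - ∂f_1/∂z = ∂(y*(x + 4*z))/∂x - ∂(x^2 + 2*x*y - y*z)/∂z = 2*y
  coefficient of dy ∧ dz: ∂f_3/∂y - ∂f_2/∂z = ∂(y*(x + 4*z))/∂y - ∂(-x*y - 2*y^2 - 2)/∂z = x + 4*z
Assembling: d(omega) = (-2*x - y + z) dx ∧ dy + (2*y) dx ∧ dz + (x + 4*z) dy ∧ dz.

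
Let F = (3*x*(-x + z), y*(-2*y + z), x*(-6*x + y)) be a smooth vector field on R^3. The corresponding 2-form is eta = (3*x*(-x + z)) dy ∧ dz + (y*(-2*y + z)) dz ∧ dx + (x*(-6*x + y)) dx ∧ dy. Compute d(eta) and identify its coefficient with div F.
d(eta) = (-6*x - 4*y + 4*z) dx ∧ dy ∧ dz; div F = -6*x - 4*y + 4*z

For a 2-form in R^3 of the form above, applying d gives a 3-form with coefficient ∂P/∂x + ∂Q/∂y + ∂R/∂z:
  ∂P/∂x = -6*x + 3*z
  ∂Q/∂y = -4*y + z
  ∂R/∂z = 0
Sum = -6*x - 4*y + 4*z, which is exactly div F.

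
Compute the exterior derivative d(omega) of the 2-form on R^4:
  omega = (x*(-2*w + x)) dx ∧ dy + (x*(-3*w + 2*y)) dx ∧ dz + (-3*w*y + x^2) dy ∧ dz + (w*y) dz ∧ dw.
d(omega) = (-2*x) dx ∧ dy ∧ dw + (-3*x) dx ∧ dz ∧ dw + (w - 3*y) dy ∧ dz ∧ dw

For a 2-form omega = sum_{i<j} g_{ij} dx_i ∧ dx_j, the exterior derivative is
  d(omega) = sum_{i<j} d(g_{ij}) ∧ dx_i ∧ dx_j = sum_{i<j, k} (∂g_{ij}/∂x_k) dx_k ∧ dx_i ∧ dx_j.
Expand each term, using dx_k ∧ dx_i ∧ dx_j = sgn(permutation) dx_{(a)} ∧ dx_{(b)} ∧ dx_{(c)} with (a < b < c) sorted:
  d(x*(-2*w + x)) includes (∂/∂w)(x*(-2*w + x)) dw = (-2*x) dw, which multiplied by dx ∧ dy gives (-2*x) dx ∧ dy ∧ dw
  d(x*(-3*w + 2*y)) includes (∂/∂y)(x*(-3*w + 2*y)) dy = (2*x) dy, which multiplied by dx ∧ dz gives (-2*x) dx ∧ dy ∧ dz
  d(x*(-3*w + 2*y)) includes (∂/∂w)(x*(-3*w + 2*y)) dw = (-3*x) dw, which multiplied by dx ∧ dz gives (-3*x) dx ∧ dz ∧ dw
  d(-3*w*y + x^2) includes (∂/∂x)(-3*w*y + x^2) dx = (2*x) dx, which multiplied by dy ∧ dz gives (2*x) dx ∧ dy ∧ dz
  d(-3*w*y + x^2) includes (∂/∂w)(-3*w*y + x^2) dw = (-3*y) dw, which multiplied by dy ∧ dz gives (-3*y) dy ∧ dz ∧ dw
  d(w*y) includes (∂/∂y)(w*y) dy = (w) dy, which multiplied by dz ∧ dw gives (w) dy ∧ dz ∧ dw
Collecting like 3-forms: d(omega) = (-2*x) dx ∧ dy ∧ dw + (-3*x) dx ∧ dz ∧ dw + (w - 3*y) dy ∧ dz ∧ dw.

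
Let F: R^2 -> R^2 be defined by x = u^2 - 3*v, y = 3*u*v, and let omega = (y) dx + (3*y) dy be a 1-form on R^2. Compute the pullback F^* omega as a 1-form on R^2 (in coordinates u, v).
F^* omega = (3*u*v*(2*u + 9*v)) du + (9*u*v*(3*u - 1)) dv

Using F^*(f dg) = (f ∘ F) d(g ∘ F), substitute each coordinate x_i by F_i(u, v) in f_i, and replace dx_i by d F_i = (∂F_i/∂u) du + (∂F_i/∂v) dv.
  For the x component: f_1(F) = 3*u*v; d F_1 = (2*u) du + (-3) dv
  For the y component: f_2(F) = 9*u*v; d F_2 = (3*v) du + (3*u) dv
Combining and collecting du, dv coefficients:
  coeff of du: 3*u*v*(2*u + 9*v)
  coeff of dv: 9*u*v*(3*u - 1)
F^* omega = (3*u*v*(2*u + 9*v)) du + (9*u*v*(3*u - 1)) dv.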